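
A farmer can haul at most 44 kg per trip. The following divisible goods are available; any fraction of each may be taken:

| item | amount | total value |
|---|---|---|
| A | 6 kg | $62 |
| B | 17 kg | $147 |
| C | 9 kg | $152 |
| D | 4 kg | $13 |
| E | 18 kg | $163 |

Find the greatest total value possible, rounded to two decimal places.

Take in order of value per unit:
- C (152/9 per unit): all 9 → value 152, running total 152.00
- A (62/6 per unit): all 6 → value 62, running total 214.00
- E (163/18 per unit): all 18 → value 163, running total 377.00
- B (147/17 per unit): 11 of 17 → value 11×147/17 = 95.1176, running total 472.12
Total 472.12.

472.12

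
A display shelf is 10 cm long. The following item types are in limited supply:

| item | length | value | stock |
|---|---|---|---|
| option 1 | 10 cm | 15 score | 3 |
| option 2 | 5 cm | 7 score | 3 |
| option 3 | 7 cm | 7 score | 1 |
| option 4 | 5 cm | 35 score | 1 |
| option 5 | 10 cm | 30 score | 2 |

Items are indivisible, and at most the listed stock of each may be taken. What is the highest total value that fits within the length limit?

42 score

Top feasible selections:
- 1×option 2 + 1×option 4: length 10, value 42
- 1×option 4: length 5, value 35
- 1×option 5: length 10, value 30
- 1×option 1: length 10, value 15
Best: 42 score.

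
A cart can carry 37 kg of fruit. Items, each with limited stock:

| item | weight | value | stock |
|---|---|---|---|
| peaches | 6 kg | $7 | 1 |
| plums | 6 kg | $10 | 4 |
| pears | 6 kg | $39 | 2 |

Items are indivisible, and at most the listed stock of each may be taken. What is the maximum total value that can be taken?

$118

Best selections within weight 37 and stock limits:
- 4×plums + 2×pears: weight 36, value 118
- 1×peaches + 3×plums + 2×pears: weight 36, value 115
Best: $118.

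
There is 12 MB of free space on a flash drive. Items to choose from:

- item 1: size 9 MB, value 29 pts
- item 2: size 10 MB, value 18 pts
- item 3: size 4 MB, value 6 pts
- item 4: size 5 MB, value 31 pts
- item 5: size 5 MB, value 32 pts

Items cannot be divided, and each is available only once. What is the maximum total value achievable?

63 pts

Check high-value combinations within 12 MB:
- item 4+item 5: size 5+5=10, value 31+32=63
- item 3+item 5: size 4+5=9, value 6+32=38
- item 3+item 4: size 4+5=9, value 6+31=37
- item 5: size 5, value 32
- item 4: size 5, value 31
Best: 63 pts.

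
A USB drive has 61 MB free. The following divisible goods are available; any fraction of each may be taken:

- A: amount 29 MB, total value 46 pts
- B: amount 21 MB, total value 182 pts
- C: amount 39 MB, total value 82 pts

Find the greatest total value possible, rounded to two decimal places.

Take in order of value per unit:
- B (182/21 per unit): all 21 → value 182, running total 182.00
- C (82/39 per unit): all 39 → value 82, running total 264.00
- A (46/29 per unit): 1 of 29 → value 1×46/29 = 1.5862, running total 265.59
Total 265.59.

265.59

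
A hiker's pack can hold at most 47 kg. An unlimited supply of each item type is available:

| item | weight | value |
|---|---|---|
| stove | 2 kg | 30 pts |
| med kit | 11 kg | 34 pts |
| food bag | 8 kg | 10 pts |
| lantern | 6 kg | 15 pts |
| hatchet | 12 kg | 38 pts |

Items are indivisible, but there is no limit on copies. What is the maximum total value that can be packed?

690 pts

Best value-per-unit is stove at 30/2, and filling with it alone uses weight 23×2=46. No mix of the others beats 23×30 = 690.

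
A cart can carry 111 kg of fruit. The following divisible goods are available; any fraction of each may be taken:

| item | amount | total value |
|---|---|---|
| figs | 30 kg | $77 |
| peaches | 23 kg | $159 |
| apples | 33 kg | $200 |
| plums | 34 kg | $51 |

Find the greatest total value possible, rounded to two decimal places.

473.50

Take in order of value per unit:
- peaches (159/23 per unit): all 23 → value 159, running total 159.00
- apples (200/33 per unit): all 33 → value 200, running total 359.00
- figs (77/30 per unit): all 30 → value 77, running total 436.00
- plums (51/34 per unit): 25 of 34 → value 25×51/34 = 37.5000, running total 473.50
Total 473.50.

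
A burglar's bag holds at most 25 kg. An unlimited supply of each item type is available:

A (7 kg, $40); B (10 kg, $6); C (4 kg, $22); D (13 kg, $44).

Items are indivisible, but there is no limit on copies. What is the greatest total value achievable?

Best value-per-unit is A at 40/7; filling with it alone gives 3×40 = 120.
Optimal mix: 3×A + 1×C → weight 25, value 142.

$142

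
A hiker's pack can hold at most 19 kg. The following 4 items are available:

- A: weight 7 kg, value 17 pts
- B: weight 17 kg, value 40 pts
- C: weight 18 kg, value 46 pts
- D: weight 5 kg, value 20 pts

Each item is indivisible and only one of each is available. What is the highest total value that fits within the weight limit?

Check high-value combinations within 19 kg:
- C: weight 18, value 46
- B: weight 17, value 40
- A+D: weight 7+5=12, value 17+20=37
- D: weight 5, value 20
- A: weight 7, value 17
Best: 46 pts.

46 pts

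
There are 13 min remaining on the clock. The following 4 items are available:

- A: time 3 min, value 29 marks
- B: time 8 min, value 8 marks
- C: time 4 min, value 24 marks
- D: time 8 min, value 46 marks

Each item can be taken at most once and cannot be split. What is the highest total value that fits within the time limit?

This is a 0/1 knapsack; check combinations near the capacity.
- A+D: time 3+8=11, value 29+46=75
- C+D: time 4+8=12, value 24+46=70
- A+C: time 3+4=7, value 29+24=53
Best: 75 marks.

75 marks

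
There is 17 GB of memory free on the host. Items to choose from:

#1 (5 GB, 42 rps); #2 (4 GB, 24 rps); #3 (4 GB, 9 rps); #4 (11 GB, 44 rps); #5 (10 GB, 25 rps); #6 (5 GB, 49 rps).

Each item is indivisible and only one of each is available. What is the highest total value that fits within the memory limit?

This is a 0/1 knapsack; check combinations near the capacity.
- #1+#2+#6: memory 5+4+5=14, value 42+24+49=115
- #1+#3+#6: memory 5+4+5=14, value 42+9+49=100
- #4+#6: memory 11+5=16, value 44+49=93
- #1+#6: memory 5+5=10, value 42+49=91
Best: 115 rps.

115 rps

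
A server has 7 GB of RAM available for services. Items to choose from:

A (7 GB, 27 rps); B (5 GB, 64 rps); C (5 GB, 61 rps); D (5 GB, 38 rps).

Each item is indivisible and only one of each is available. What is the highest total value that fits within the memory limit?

64 rps

Check high-value combinations within 7 GB:
- B: memory 5, value 64
- C: memory 5, value 61
- D: memory 5, value 38
- A: memory 7, value 27
Best: 64 rps.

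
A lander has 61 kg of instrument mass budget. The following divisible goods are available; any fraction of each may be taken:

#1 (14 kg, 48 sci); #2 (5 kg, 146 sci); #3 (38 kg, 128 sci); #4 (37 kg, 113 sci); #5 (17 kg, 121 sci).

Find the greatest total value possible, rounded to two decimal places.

399.21

Take in order of value per unit:
- #2 (146/5 per unit): all 5 → value 146, running total 146.00
- #5 (121/17 per unit): all 17 → value 121, running total 267.00
- #1 (48/14 per unit): all 14 → value 48, running total 315.00
- #3 (128/38 per unit): 25 of 38 → value 25×128/38 = 84.2105, running total 399.21
Total 399.21.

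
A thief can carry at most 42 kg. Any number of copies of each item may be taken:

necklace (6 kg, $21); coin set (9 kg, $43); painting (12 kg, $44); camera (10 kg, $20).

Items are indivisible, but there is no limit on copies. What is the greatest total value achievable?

$193

Best value-per-unit is coin set at 43/9; filling with it alone gives 4×43 = 172.
Optimal mix: 1×necklace + 4×coin set → weight 42, value 193.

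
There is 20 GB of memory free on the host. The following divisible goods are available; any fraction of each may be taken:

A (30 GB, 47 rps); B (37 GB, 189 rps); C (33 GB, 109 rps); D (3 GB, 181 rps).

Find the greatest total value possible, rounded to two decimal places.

Take in order of value per unit:
- D (181/3 per unit): all 3 → value 181, running total 181.00
- B (189/37 per unit): 17 of 37 → value 17×189/37 = 86.8378, running total 267.84
Total 267.84.

267.84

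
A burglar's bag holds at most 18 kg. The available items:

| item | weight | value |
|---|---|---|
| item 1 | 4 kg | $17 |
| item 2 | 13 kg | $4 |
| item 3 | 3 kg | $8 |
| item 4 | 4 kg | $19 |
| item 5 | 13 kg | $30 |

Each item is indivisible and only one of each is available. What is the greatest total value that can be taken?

$49

Check high-value combinations within 18 kg:
- item 4+item 5: weight 4+13=17, value 19+30=49
- item 1+item 5: weight 4+13=17, value 17+30=47
- item 1+item 3+item 4: weight 4+3+4=11, value 17+8+19=44
- item 3+item 5: weight 3+13=16, value 8+30=38
- item 1+item 4: weight 4+4=8, value 17+19=36
Best: $49.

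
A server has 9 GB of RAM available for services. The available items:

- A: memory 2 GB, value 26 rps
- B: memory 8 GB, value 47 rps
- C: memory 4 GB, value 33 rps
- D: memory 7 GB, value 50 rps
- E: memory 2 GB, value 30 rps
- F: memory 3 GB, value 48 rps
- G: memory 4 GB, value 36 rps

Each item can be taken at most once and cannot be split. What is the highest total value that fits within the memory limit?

Check high-value combinations within 9 GB:
- E+F+G: memory 2+3+4=9, value 30+48+36=114
- C+E+F: memory 4+2+3=9, value 33+30+48=111
- A+F+G: memory 2+3+4=9, value 26+48+36=110
- A+C+F: memory 2+4+3=9, value 26+33+48=107
Best: 114 rps.

114 rps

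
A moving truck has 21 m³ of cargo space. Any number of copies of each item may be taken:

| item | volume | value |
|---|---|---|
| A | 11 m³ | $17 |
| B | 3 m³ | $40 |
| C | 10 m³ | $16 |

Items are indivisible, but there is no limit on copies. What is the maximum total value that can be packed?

Best value-per-unit is B at 40/3, and filling with it alone uses volume 7×3=21. No mix of the others beats 7×40 = 280.

$280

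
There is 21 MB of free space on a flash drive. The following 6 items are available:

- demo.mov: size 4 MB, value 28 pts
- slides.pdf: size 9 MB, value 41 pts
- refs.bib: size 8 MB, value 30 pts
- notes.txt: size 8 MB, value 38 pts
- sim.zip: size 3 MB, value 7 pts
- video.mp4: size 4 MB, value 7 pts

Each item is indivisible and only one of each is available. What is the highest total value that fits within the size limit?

107 pts

Check high-value combinations within 21 MB:
- demo.mov+slides.pdf+notes.txt: size 4+9+8=21, value 28+41+38=107
- demo.mov+slides.pdf+refs.bib: size 4+9+8=21, value 28+41+30=99
- demo.mov+refs.bib+notes.txt: size 4+8+8=20, value 28+30+38=96
- slides.pdf+notes.txt+sim.zip: size 9+8+3=20, value 41+38+7=86
Best: 107 pts.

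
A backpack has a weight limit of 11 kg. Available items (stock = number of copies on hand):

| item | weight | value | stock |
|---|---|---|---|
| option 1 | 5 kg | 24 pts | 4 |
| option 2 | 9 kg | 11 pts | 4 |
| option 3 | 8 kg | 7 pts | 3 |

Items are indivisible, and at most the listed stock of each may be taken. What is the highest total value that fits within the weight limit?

Best selections within weight 11 and stock limits:
- 2×option 1: weight 10, value 48
- 1×option 1: weight 5, value 24
- 1×option 2: weight 9, value 11
- 1×option 3: weight 8, value 7
Best: 48 pts.

48 pts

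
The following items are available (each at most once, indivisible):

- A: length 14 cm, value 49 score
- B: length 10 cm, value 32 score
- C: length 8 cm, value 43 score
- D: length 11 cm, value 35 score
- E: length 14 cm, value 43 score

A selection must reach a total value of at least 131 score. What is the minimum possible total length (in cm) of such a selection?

36

Subsets with value ≥ 131, sorted by total length:
- A+C+E: length 36, value 135
- A+B+C+D: length 43, value 159
Minimum length: 36 cm.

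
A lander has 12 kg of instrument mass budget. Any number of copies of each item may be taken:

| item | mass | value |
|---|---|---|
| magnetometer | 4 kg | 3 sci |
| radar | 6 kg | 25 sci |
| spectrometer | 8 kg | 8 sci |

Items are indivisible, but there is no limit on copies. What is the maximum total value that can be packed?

50 sci

Best value-per-unit is radar at 25/6, and filling with it alone uses mass 2×6=12. No mix of the others beats 2×25 = 50.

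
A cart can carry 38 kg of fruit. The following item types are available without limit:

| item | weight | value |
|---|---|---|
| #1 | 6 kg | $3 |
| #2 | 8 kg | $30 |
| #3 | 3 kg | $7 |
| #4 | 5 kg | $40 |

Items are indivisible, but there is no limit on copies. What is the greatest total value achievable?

Best value-per-unit is #4 at 40/5; filling with it alone gives 7×40 = 280.
Optimal mix: 1×#3 + 7×#4 → weight 38, value 287.

$287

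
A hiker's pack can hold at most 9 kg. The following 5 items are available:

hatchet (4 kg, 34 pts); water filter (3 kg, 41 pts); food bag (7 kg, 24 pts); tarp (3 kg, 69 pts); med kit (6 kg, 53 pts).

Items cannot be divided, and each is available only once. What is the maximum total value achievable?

Check high-value combinations within 9 kg:
- tarp+med kit: weight 3+6=9, value 69+53=122
- water filter+tarp: weight 3+3=6, value 41+69=110
- hatchet+tarp: weight 4+3=7, value 34+69=103
- water filter+med kit: weight 3+6=9, value 41+53=94
Best: 122 pts.

122 pts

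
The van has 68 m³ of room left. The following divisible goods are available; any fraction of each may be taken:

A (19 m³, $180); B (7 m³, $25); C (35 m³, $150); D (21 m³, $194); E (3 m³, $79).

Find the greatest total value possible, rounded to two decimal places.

Take in order of value per unit:
- E (79/3 per unit): all 3 → value 79, running total 79.00
- A (180/19 per unit): all 19 → value 180, running total 259.00
- D (194/21 per unit): all 21 → value 194, running total 453.00
- C (150/35 per unit): 25 of 35 → value 25×150/35 = 107.1429, running total 560.14
Total 560.14.

560.14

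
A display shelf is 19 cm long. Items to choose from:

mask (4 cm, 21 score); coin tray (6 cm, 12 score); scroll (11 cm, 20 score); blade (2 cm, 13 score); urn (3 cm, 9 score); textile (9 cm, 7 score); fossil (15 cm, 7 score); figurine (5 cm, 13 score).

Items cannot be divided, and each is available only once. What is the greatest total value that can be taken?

59 score

Check high-value combinations within 19 cm:
- mask+coin tray+blade+figurine: length 4+6+2+5=17, value 21+12+13+13=59
- mask+blade+urn+figurine: length 4+2+3+5=14, value 21+13+9+13=56
- mask+coin tray+blade+urn: length 4+6+2+3=15, value 21+12+13+9=55
Best: 59 score.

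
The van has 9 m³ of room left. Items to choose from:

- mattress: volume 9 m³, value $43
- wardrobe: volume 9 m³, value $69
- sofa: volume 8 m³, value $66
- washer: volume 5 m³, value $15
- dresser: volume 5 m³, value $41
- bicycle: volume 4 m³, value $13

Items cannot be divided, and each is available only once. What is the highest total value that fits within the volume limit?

Check high-value combinations within 9 m³:
- wardrobe: volume 9, value 69
- sofa: volume 8, value 66
- dresser+bicycle: volume 5+4=9, value 41+13=54
Best: $69.

$69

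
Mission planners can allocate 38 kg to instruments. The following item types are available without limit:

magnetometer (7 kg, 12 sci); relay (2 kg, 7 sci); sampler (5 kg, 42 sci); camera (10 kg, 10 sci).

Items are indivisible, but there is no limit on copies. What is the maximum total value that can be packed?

301 sci

Best value-per-unit is sampler at 42/5; filling with it alone gives 7×42 = 294.
Optimal mix: 1×relay + 7×sampler → mass 37, value 301.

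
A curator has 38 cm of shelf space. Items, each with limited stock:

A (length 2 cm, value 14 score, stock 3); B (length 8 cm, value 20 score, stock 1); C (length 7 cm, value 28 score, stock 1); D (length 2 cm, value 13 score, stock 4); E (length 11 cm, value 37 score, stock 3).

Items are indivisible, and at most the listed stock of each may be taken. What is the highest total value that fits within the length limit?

Best selections within length 38 and stock limits:
- 3×A + 4×D + 2×E: length 36, value 168
- 3×A + 1×B + 1×C + 3×D + 1×E: length 38, value 166
- 2×A + 1×B + 1×C + 4×D + 1×E: length 38, value 165
- 3×A + 1×C + 4×D + 1×E: length 32, value 159
Best: 168 score.

168 score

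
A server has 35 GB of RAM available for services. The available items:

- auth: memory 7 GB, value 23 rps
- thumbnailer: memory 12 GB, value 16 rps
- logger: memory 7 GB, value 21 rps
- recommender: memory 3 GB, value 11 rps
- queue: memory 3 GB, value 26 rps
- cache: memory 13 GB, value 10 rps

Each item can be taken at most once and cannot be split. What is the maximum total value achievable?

This is a 0/1 knapsack; check combinations near the capacity.
- auth+thumbnailer+logger+recommender+queue: memory 7+12+7+3+3=32, value 23+16+21+11+26=97
- auth+logger+recommender+queue+cache: memory 7+7+3+3+13=33, value 23+21+11+26+10=91
- auth+thumbnailer+logger+queue: memory 7+12+7+3=29, value 23+16+21+26=86
- auth+logger+recommender+queue: memory 7+7+3+3=20, value 23+21+11+26=81
- auth+logger+queue+cache: memory 7+7+3+13=30, value 23+21+26+10=80
Best: 97 rps.

97 rps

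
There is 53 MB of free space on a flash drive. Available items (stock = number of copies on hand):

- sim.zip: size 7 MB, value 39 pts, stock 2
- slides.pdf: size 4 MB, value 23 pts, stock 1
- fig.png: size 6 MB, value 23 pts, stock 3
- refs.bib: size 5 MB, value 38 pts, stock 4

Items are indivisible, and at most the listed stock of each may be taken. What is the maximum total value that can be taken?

299 pts

Best selections within size 53 and stock limits:
- 2×sim.zip + 1×slides.pdf + 2×fig.png + 4×refs.bib: size 50, value 299
- 2×sim.zip + 3×fig.png + 4×refs.bib: size 52, value 299
Best: 299 pts.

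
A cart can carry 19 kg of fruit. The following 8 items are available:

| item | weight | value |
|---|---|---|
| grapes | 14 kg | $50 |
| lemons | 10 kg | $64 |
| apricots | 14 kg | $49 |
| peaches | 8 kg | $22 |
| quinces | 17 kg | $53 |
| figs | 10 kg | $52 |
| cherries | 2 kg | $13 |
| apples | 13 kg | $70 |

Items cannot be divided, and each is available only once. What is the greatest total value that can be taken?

Check high-value combinations within 19 kg:
- lemons+peaches: weight 10+8=18, value 64+22=86
- cherries+apples: weight 2+13=15, value 13+70=83
- lemons+cherries: weight 10+2=12, value 64+13=77
Best: $86.

$86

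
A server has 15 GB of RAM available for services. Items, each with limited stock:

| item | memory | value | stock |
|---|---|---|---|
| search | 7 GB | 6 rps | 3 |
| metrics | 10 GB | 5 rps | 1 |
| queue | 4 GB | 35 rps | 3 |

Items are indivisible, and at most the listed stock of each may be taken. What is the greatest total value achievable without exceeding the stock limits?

Top feasible selections:
- 3×queue: memory 12, value 105
- 1×search + 2×queue: memory 15, value 76
- 2×queue: memory 8, value 70
Best: 105 rps.

105 rps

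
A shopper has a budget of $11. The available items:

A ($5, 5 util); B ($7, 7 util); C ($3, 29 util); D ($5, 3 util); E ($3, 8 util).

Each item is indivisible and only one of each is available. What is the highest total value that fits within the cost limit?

42 util

Check high-value combinations within $11:
- A+C+E: cost 5+3+3=11, value 5+29+8=42
- C+D+E: cost 3+5+3=11, value 29+3+8=40
- C+E: cost 3+3=6, value 29+8=37
- B+C: cost 7+3=10, value 7+29=36
- A+C: cost 5+3=8, value 5+29=34
Best: 42 util.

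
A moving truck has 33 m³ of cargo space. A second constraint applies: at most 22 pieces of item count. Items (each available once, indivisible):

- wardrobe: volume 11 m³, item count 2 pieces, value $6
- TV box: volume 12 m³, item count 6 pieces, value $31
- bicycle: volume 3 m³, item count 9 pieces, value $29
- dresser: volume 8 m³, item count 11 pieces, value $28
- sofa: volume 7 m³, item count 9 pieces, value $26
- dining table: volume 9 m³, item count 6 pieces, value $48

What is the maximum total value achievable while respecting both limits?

Feasible sets respecting both limits:
- TV box+bicycle+dining table: volume 24, item count 21, value 108
- TV box+sofa+dining table: volume 28, item count 21, value 105
- wardrobe+TV box+dining table: volume 32, item count 14, value 85
Best: $108.

$108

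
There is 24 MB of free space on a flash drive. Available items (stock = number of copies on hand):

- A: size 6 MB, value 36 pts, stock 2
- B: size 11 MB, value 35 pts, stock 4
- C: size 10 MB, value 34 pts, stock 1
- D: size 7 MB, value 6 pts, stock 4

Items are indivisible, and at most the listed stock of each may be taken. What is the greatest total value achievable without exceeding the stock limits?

107 pts

Best selections within size 24 and stock limits:
- 2×A + 1×B: size 23, value 107
- 2×A + 1×C: size 22, value 106
- 2×A + 1×D: size 19, value 78
Best: 107 pts.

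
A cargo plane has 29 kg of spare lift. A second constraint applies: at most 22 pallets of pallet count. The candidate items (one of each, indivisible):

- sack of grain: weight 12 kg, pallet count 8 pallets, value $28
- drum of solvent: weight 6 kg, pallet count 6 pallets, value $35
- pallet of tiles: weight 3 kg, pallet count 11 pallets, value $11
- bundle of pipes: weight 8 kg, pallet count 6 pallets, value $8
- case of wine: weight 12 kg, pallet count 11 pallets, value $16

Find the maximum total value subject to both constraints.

$71

Feasible sets respecting both limits:
- sack of grain+drum of solvent+bundle of pipes: weight 26, pallet count 20, value 71
- sack of grain+drum of solvent: weight 18, pallet count 14, value 63
- drum of solvent+case of wine: weight 18, pallet count 17, value 51
Best: $71.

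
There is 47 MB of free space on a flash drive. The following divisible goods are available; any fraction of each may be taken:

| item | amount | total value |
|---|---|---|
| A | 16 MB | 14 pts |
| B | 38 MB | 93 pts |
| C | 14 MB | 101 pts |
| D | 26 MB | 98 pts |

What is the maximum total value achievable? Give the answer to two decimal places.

216.13

Take in order of value per unit:
- C (101/14 per unit): all 14 → value 101, running total 101.00
- D (98/26 per unit): all 26 → value 98, running total 199.00
- B (93/38 per unit): 7 of 38 → value 7×93/38 = 17.1316, running total 216.13
Total 216.13.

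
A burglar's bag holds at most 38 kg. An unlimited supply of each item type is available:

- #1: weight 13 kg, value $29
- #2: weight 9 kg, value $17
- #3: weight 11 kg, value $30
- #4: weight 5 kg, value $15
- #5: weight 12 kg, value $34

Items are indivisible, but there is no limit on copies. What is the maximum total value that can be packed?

$109

Best value-per-unit is #4 at 15/5; filling with it alone gives 7×15 = 105.
Optimal mix: 1×#3 + 3×#4 + 1×#5 → weight 38, value 109.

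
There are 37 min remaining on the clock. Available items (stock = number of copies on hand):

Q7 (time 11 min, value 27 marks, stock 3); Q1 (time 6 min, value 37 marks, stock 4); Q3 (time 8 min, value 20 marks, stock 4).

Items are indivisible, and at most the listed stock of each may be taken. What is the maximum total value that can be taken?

Best selections within time 37 and stock limits:
- 1×Q7 + 4×Q1: time 35, value 175
- 4×Q1 + 1×Q3: time 32, value 168
- 1×Q7 + 3×Q1 + 1×Q3: time 37, value 158
- 3×Q1 + 2×Q3: time 34, value 151
Best: 175 marks.

175 marks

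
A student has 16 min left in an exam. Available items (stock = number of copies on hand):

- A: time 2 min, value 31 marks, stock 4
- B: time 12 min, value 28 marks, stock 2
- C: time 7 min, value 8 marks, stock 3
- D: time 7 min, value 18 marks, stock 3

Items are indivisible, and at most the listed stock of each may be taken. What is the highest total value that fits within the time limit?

Top feasible selections:
- 4×A + 1×D: time 15, value 142
- 4×A + 1×C: time 15, value 132
- 4×A: time 8, value 124
Best: 142 marks.

142 marks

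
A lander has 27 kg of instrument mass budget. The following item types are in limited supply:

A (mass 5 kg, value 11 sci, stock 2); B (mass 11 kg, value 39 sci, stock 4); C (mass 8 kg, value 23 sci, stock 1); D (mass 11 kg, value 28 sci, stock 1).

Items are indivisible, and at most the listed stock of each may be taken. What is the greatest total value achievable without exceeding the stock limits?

Best selections within mass 27 and stock limits:
- 1×A + 2×B: mass 27, value 89
- 2×B: mass 22, value 78
Best: 89 sci.

89 sci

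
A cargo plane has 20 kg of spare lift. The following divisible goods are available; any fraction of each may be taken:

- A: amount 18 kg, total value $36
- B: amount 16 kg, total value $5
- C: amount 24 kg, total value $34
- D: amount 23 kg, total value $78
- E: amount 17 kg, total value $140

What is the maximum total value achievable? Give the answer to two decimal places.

150.17

Take in order of value per unit:
- E (140/17 per unit): all 17 → value 140, running total 140.00
- D (78/23 per unit): 3 of 23 → value 3×78/23 = 10.1739, running total 150.17
Total 150.17.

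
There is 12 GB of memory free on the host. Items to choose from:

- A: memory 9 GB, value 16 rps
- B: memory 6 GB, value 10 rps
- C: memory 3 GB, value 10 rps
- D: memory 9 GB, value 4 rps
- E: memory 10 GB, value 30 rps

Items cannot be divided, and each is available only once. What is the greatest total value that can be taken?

30 rps

Check high-value combinations within 12 GB:
- E: memory 10, value 30
- A+C: memory 9+3=12, value 16+10=26
- B+C: memory 6+3=9, value 10+10=20
- A: memory 9, value 16
Best: 30 rps.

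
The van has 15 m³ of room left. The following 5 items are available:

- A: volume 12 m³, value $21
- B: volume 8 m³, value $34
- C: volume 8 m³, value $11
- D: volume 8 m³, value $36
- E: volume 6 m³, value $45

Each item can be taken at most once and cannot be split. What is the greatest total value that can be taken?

$81

Check high-value combinations within 15 m³:
- D+E: volume 8+6=14, value 36+45=81
- B+E: volume 8+6=14, value 34+45=79
- C+E: volume 8+6=14, value 11+45=56
- E: volume 6, value 45
- D: volume 8, value 36
Best: $81.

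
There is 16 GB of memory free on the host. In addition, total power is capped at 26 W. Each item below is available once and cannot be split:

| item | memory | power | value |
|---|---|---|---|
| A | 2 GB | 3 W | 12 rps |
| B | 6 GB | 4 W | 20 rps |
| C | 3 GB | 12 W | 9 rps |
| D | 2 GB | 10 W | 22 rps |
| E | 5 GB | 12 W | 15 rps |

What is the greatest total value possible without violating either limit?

57 rps

Feasible sets respecting both limits:
- B+D+E: memory 13, power 26, value 57
- A+B+D: memory 10, power 17, value 54
- B+C+D: memory 11, power 26, value 51
- A+D+E: memory 9, power 25, value 49
Best: 57 rps.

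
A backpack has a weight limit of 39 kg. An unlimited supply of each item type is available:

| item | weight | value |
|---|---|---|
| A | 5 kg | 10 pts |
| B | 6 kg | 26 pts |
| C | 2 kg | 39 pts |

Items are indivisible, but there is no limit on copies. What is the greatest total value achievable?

741 pts

Best value-per-unit is C at 39/2, and filling with it alone uses weight 19×2=38. No mix of the others beats 19×39 = 741.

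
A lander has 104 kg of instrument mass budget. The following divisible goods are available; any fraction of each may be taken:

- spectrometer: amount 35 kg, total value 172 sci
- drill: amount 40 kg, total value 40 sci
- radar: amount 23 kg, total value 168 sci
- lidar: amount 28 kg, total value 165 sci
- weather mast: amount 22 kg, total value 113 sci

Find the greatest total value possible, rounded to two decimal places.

598.34

Take in order of value per unit:
- radar (168/23 per unit): all 23 → value 168, running total 168.00
- lidar (165/28 per unit): all 28 → value 165, running total 333.00
- weather mast (113/22 per unit): all 22 → value 113, running total 446.00
- spectrometer (172/35 per unit): 31 of 35 → value 31×172/35 = 152.3429, running total 598.34
Total 598.34.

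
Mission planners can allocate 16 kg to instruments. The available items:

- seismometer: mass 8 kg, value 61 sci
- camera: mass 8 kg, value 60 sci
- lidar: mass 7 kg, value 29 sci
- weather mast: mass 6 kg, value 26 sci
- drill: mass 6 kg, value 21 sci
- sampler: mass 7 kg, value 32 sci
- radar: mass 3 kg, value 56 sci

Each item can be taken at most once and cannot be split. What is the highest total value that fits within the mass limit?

121 sci

Check high-value combinations within 16 kg:
- seismometer+camera: mass 8+8=16, value 61+60=121
- seismometer+radar: mass 8+3=11, value 61+56=117
- camera+radar: mass 8+3=11, value 60+56=116
- weather mast+sampler+radar: mass 6+7+3=16, value 26+32+56=114
- lidar+weather mast+radar: mass 7+6+3=16, value 29+26+56=111
Best: 121 sci.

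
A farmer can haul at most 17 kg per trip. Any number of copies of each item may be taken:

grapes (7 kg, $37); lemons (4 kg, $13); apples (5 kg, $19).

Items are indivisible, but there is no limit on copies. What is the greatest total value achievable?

$75

Best value-per-unit is grapes at 37/7; filling with it alone gives 2×37 = 74.
Optimal mix: 1×grapes + 2×apples → weight 17, value 75.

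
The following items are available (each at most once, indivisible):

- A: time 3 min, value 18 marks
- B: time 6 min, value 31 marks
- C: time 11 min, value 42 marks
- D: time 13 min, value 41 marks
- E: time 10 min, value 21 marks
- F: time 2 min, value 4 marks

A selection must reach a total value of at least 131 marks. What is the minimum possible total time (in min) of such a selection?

Subsets with value ≥ 131, sorted by total time:
- A+B+C+D: time 33, value 132
- A+B+C+D+F: time 35, value 136
- B+C+D+E: time 40, value 135
Minimum time: 33 min.

33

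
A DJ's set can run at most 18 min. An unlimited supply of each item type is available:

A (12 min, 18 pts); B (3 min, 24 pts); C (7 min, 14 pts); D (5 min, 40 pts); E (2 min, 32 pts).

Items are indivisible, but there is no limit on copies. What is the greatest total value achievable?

288 pts

Best value-per-unit is E at 32/2, and filling with it alone uses duration 9×2=18. No mix of the others beats 9×32 = 288.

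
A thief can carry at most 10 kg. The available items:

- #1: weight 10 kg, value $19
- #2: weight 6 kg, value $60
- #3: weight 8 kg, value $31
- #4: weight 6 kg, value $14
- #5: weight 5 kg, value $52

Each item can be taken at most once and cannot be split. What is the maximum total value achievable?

$60

Check high-value combinations within 10 kg:
- #2: weight 6, value 60
- #5: weight 5, value 52
- #3: weight 8, value 31
- #1: weight 10, value 19
Best: $60.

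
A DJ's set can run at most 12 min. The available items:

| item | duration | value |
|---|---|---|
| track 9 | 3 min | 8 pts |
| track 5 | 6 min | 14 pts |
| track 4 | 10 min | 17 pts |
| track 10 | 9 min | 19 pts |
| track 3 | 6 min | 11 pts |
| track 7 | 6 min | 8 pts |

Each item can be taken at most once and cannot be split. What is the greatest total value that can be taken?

27 pts

Check high-value combinations within 12 min:
- track 9+track 10: duration 3+9=12, value 8+19=27
- track 5+track 3: duration 6+6=12, value 14+11=25
- track 9+track 5: duration 3+6=9, value 8+14=22
- track 5+track 7: duration 6+6=12, value 14+8=22
Best: 27 pts.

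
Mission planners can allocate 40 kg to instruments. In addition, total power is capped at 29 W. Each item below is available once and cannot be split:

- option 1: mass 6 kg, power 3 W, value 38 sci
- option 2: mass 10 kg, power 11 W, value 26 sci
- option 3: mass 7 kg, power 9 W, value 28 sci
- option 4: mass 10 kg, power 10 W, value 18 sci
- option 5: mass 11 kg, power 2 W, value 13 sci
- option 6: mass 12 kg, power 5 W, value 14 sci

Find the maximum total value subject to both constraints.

Feasible sets respecting both limits:
- option 1+option 2+option 3+option 6: mass 35, power 28, value 106
- option 1+option 2+option 3+option 5: mass 34, power 25, value 105
- option 1+option 3+option 4+option 6: mass 35, power 27, value 98
- option 1+option 3+option 4+option 5: mass 34, power 24, value 97
Best: 106 sci.

106 sci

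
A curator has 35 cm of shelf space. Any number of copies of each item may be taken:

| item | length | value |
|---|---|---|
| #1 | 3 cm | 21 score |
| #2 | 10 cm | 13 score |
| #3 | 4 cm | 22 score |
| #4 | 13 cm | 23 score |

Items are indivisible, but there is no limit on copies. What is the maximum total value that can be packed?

Best value-per-unit is #1 at 21/3; filling with it alone gives 11×21 = 231.
Optimal mix: 9×#1 + 2×#3 → length 35, value 233.

233 score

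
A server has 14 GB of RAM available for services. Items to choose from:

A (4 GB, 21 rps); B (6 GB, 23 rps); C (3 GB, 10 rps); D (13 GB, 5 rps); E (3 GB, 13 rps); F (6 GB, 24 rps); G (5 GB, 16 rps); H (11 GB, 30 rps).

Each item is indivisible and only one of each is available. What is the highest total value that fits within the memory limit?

Check high-value combinations within 14 GB:
- A+E+F: memory 4+3+6=13, value 21+13+24=58
- A+B+E: memory 4+6+3=13, value 21+23+13=57
- A+C+F: memory 4+3+6=13, value 21+10+24=55
Best: 58 rps.

58 rps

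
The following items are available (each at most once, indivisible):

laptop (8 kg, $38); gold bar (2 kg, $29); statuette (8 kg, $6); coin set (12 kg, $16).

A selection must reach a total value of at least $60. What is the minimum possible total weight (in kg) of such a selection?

10

Subsets with value ≥ 60, sorted by total weight:
- laptop+gold bar: weight 10, value 67
- laptop+gold bar+statuette: weight 18, value 73
Minimum weight: 10 kg.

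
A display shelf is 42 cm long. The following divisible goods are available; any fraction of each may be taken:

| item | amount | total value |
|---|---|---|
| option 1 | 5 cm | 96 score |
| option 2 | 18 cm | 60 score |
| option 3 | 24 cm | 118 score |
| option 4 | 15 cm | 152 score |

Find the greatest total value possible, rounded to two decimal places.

Take in order of value per unit:
- option 1 (96/5 per unit): all 5 → value 96, running total 96.00
- option 4 (152/15 per unit): all 15 → value 152, running total 248.00
- option 3 (118/24 per unit): 22 of 24 → value 22×118/24 = 108.1667, running total 356.17
Total 356.17.

356.17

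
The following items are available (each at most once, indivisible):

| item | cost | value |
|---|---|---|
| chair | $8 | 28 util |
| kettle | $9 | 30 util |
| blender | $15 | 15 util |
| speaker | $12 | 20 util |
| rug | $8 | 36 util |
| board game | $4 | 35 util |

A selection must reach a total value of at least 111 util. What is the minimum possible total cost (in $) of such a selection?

29

Subsets with value ≥ 111, sorted by total cost:
- chair+kettle+rug+board game: cost 29, value 129
- chair+speaker+rug+board game: cost 32, value 119
Minimum cost: 29 $.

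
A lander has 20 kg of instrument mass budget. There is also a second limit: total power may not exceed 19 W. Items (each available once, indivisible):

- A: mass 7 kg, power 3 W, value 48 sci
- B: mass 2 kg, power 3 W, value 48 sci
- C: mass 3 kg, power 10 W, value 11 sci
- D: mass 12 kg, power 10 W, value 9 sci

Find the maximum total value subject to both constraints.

Feasible sets respecting both limits:
- A+B+C: mass 12, power 16, value 107
- A+B: mass 9, power 6, value 96
- A+C: mass 10, power 13, value 59
Best: 107 sci.

107 sci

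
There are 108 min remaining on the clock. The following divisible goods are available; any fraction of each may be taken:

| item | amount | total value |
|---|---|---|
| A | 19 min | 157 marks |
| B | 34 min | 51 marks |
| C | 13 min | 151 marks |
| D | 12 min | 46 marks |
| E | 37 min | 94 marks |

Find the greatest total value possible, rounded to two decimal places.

488.50

Take in order of value per unit:
- C (151/13 per unit): all 13 → value 151, running total 151.00
- A (157/19 per unit): all 19 → value 157, running total 308.00
- D (46/12 per unit): all 12 → value 46, running total 354.00
- E (94/37 per unit): all 37 → value 94, running total 448.00
- B (51/34 per unit): 27 of 34 → value 27×51/34 = 40.5000, running total 488.50
Total 488.50.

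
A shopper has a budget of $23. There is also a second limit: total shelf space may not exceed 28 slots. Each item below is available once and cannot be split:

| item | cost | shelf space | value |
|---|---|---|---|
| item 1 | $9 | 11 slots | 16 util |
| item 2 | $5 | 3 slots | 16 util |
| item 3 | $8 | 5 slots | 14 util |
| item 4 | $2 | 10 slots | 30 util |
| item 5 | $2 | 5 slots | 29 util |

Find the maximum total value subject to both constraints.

Feasible sets respecting both limits:
- item 2+item 3+item 4+item 5: cost 17, shelf space 23, value 89
- item 1+item 4+item 5: cost 13, shelf space 26, value 75
- item 2+item 4+item 5: cost 9, shelf space 18, value 75
Best: 89 util.

89 util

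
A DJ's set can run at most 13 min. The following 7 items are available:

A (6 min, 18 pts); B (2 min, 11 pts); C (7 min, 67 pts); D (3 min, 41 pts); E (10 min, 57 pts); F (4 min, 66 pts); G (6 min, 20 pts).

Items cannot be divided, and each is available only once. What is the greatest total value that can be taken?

Check high-value combinations within 13 min:
- B+C+F: duration 2+7+4=13, value 11+67+66=144
- C+F: duration 7+4=11, value 67+66=133
- D+F+G: duration 3+4+6=13, value 41+66+20=127
Best: 144 pts.

144 pts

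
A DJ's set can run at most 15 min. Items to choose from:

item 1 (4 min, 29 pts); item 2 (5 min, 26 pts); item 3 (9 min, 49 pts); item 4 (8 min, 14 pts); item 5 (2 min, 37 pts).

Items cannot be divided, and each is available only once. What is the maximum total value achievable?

Check high-value combinations within 15 min:
- item 1+item 3+item 5: duration 4+9+2=15, value 29+49+37=115
- item 1+item 2+item 5: duration 4+5+2=11, value 29+26+37=92
- item 3+item 5: duration 9+2=11, value 49+37=86
- item 1+item 4+item 5: duration 4+8+2=14, value 29+14+37=80
Best: 115 pts.

115 pts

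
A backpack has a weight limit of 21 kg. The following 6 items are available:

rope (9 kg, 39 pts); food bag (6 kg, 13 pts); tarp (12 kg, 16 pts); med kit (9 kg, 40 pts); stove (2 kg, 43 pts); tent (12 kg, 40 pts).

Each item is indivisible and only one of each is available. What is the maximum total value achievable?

122 pts

Check high-value combinations within 21 kg:
- rope+med kit+stove: weight 9+9+2=20, value 39+40+43=122
- food bag+med kit+stove: weight 6+9+2=17, value 13+40+43=96
- food bag+stove+tent: weight 6+2+12=20, value 13+43+40=96
Best: 122 pts.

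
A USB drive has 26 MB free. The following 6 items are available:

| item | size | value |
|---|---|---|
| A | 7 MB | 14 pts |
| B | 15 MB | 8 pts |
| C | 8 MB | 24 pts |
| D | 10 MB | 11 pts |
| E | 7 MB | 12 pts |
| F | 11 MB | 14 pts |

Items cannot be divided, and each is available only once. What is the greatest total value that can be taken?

52 pts

Check high-value combinations within 26 MB:
- A+C+F: size 7+8+11=26, value 14+24+14=52
- A+C+E: size 7+8+7=22, value 14+24+12=50
- C+E+F: size 8+7+11=26, value 24+12+14=50
- A+C+D: size 7+8+10=25, value 14+24+11=49
- C+D+E: size 8+10+7=25, value 24+11+12=47
Best: 52 pts.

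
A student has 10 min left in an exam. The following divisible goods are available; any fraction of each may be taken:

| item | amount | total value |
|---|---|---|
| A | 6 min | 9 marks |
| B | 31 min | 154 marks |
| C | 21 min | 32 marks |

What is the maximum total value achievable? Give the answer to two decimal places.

49.68

Take in order of value per unit:
- B (154/31 per unit): 10 of 31 → value 10×154/31 = 49.6774, running total 49.68
Total 49.68.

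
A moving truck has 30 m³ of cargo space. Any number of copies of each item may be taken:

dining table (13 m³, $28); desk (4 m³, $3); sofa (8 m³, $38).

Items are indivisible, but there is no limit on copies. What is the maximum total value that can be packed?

$117

Best value-per-unit is sofa at 38/8; filling with it alone gives 3×38 = 114.
Optimal mix: 1×desk + 3×sofa → volume 28, value 117.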